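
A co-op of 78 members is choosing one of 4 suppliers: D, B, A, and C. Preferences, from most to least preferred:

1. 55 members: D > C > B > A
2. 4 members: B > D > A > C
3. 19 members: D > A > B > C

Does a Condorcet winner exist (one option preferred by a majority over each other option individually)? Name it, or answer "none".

D vs B: 74–4 for D.
D vs A: 78–0 for D.
D vs C: 78–0 for D.
D beats every other option head-to-head.

D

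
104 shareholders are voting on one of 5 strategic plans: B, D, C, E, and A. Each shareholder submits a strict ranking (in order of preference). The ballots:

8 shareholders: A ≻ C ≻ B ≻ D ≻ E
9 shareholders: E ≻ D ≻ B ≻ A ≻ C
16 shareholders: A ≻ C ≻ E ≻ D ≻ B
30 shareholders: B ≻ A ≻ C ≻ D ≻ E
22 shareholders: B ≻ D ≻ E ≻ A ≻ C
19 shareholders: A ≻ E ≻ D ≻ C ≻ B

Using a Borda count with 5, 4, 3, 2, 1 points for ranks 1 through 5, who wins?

B: 8·3 + 9·3 + 16·1 + 30·5 + 22·5 + 19·1 = 346
D: 8·2 + 9·4 + 16·2 + 30·2 + 22·4 + 19·3 = 289
C: 8·4 + 9·1 + 16·4 + 30·3 + 22·1 + 19·2 = 255
E: 8·1 + 9·5 + 16·3 + 30·1 + 22·3 + 19·4 = 273
A: 8·5 + 9·2 + 16·5 + 30·4 + 22·2 + 19·5 = 397
A has the highest Borda score (397).

A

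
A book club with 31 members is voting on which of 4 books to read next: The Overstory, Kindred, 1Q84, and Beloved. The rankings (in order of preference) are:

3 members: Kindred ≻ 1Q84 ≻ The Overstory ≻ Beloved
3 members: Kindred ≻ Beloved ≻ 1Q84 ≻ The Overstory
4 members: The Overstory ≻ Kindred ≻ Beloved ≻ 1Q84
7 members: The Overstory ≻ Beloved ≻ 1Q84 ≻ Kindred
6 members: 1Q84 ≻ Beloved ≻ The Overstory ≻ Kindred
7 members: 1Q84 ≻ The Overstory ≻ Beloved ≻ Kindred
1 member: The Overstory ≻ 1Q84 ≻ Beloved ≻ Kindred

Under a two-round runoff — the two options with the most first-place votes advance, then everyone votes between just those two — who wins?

Round 1 first-place votes: The Overstory 12, Kindred 6, 1Q84 13, Beloved 0.
1Q84 and The Overstory advance.
Runoff: 1Q84 is preferred to The Overstory by 19 voters; The Overstory by 12.
1Q84 wins the runoff.

1Q84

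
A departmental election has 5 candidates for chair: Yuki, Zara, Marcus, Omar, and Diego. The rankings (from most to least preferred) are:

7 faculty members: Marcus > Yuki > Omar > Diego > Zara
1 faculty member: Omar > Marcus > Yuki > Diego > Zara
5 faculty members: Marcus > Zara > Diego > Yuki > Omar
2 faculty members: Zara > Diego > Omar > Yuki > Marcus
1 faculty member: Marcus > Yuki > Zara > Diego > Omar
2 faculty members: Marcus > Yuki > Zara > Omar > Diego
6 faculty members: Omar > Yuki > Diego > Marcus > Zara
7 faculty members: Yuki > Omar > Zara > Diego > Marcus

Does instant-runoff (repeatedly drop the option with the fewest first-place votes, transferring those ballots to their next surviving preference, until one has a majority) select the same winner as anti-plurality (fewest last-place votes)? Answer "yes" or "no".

no

Instant-runoff — R1 Yuki 7, Zara 2, Marcus 15, Omar 7, Diego 0 (Diego out); R2 Yuki 7, Zara 2, Marcus 15, Omar 7 (Zara out); R3 Yuki 7, Marcus 15, Omar 9 (Yuki out); R4 Marcus 15, Omar 16 (Omar winner). Winner: Omar.
Anti-plurality — last-place votes: Yuki 0, Zara 14, Marcus 9, Omar 6, Diego 2. Winner: Yuki.
The two methods disagree.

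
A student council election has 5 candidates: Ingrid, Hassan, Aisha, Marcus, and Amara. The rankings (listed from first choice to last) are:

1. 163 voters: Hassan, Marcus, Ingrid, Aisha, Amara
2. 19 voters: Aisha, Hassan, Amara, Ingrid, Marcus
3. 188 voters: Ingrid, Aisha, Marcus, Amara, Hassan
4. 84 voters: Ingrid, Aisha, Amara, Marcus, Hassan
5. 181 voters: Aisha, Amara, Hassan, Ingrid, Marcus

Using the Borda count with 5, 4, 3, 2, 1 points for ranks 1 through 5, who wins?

Ingrid: 163·3 + 19·2 + 188·5 + 84·5 + 181·2 = 2249
Hassan: 163·5 + 19·4 + 188·1 + 84·1 + 181·3 = 1706
Aisha: 163·2 + 19·5 + 188·4 + 84·4 + 181·5 = 2414
Marcus: 163·4 + 19·1 + 188·3 + 84·2 + 181·1 = 1584
Amara: 163·1 + 19·3 + 188·2 + 84·3 + 181·4 = 1572
Aisha has the highest Borda score (2414).

Aisha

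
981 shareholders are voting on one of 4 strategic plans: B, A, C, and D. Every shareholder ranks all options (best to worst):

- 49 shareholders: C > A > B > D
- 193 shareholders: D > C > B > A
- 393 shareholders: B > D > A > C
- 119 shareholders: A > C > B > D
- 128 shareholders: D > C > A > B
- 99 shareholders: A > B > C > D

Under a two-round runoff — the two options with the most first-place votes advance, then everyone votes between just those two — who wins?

Round 1 first-place votes: B 393, A 218, C 49, D 321.
B and D advance.
Runoff: B is preferred to D by 660 voters; D by 321.
B wins the runoff.

B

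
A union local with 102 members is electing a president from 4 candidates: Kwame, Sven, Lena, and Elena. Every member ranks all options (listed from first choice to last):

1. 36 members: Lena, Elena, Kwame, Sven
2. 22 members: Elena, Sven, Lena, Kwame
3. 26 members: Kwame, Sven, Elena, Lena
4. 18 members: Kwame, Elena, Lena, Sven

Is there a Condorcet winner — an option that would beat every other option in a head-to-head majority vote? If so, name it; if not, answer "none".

Elena

Elena vs Kwame: 58–44 for Elena.
Elena vs Sven: 76–26 for Elena.
Elena vs Lena: 66–36 for Elena.
Elena beats every other option head-to-head.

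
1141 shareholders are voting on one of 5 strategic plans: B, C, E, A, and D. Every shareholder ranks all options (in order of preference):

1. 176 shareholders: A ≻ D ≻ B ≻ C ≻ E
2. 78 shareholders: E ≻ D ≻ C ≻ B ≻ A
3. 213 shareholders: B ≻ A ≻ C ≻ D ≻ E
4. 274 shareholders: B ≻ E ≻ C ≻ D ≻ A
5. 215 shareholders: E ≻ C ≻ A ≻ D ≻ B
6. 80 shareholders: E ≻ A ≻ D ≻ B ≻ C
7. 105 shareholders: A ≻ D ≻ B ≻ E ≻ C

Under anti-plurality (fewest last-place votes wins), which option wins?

D

Last-place votes: B 215, C 185, E 389, A 352, D 0.
D is ranked last by the fewest voters, so D wins.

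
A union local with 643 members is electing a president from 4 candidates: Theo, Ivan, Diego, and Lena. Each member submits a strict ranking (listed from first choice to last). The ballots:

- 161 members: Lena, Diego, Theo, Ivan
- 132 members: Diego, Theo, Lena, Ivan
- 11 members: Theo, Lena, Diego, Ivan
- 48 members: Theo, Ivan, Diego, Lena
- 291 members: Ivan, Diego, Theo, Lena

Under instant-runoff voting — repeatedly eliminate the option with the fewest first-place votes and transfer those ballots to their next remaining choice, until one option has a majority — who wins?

Ivan

Round 1: Theo 59, Ivan 291, Diego 132, Lena 161. Eliminate Theo.
Round 2: Ivan 339, Diego 132, Lena 172. Ivan has a majority.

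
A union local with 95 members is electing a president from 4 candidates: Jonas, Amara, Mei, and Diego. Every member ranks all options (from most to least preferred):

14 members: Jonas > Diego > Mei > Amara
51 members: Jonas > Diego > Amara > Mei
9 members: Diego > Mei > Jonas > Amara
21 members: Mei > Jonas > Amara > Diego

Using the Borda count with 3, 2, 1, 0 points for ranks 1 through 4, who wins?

Jonas

Jonas: 14·3 + 51·3 + 9·1 + 21·2 = 246
Amara: 14·0 + 51·1 + 9·0 + 21·1 = 72
Mei: 14·1 + 51·0 + 9·2 + 21·3 = 95
Diego: 14·2 + 51·2 + 9·3 + 21·0 = 157
Jonas has the highest Borda score (246).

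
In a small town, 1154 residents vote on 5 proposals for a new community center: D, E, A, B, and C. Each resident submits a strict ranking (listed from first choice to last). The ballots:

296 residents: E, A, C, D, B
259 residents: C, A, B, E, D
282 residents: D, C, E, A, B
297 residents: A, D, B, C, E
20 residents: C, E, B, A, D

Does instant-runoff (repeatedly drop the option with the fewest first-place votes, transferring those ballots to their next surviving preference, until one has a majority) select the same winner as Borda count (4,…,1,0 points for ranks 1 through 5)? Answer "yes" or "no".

no

Instant-runoff — R1 D 282, E 296, A 297, B 0, C 279 (B out); R2 D 282, E 296, A 297, C 279 (C out); R3 D 282, E 316, A 556 (D out); R4 E 598, A 556 (E winner). Winner: E.
Borda — scores: D 2315, E 2067, A 3155, B 1152, C 2851. Winner: A.
The two methods disagree.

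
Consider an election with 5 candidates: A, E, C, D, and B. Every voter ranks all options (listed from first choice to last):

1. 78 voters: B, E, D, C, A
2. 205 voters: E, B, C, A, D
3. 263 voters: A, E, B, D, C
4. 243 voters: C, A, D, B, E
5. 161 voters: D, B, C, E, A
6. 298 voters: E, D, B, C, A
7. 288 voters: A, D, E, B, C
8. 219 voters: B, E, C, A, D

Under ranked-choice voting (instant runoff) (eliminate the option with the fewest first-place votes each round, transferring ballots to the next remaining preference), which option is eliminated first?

D

Round 1: A 551, E 503, C 243, D 161, B 297. Eliminate D.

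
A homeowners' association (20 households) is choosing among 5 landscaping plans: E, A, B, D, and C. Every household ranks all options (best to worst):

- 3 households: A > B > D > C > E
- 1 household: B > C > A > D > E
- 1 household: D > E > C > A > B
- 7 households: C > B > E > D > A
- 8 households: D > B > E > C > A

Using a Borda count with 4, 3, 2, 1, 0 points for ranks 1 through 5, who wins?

B

E: 3·0 + 1·0 + 1·3 + 7·2 + 8·2 = 33
A: 3·4 + 1·2 + 1·1 + 7·0 + 8·0 = 15
B: 3·3 + 1·4 + 1·0 + 7·3 + 8·3 = 58
D: 3·2 + 1·1 + 1·4 + 7·1 + 8·4 = 50
C: 3·1 + 1·3 + 1·2 + 7·4 + 8·1 = 44
B has the highest Borda score (58).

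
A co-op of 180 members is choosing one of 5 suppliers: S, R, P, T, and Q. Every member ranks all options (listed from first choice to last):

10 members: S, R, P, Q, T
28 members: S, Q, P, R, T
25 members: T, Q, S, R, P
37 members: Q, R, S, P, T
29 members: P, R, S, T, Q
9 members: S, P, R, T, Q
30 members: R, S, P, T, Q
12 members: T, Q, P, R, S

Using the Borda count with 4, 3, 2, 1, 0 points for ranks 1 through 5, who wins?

S

S: 10·4 + 28·4 + 25·2 + 37·2 + 29·2 + 9·4 + 30·3 + 12·0 = 460
R: 10·3 + 28·1 + 25·1 + 37·3 + 29·3 + 9·2 + 30·4 + 12·1 = 431
P: 10·2 + 28·2 + 25·0 + 37·1 + 29·4 + 9·3 + 30·2 + 12·2 = 340
T: 10·0 + 28·0 + 25·4 + 37·0 + 29·1 + 9·1 + 30·1 + 12·4 = 216
Q: 10·1 + 28·3 + 25·3 + 37·4 + 29·0 + 9·0 + 30·0 + 12·3 = 353
S has the highest Borda score (460).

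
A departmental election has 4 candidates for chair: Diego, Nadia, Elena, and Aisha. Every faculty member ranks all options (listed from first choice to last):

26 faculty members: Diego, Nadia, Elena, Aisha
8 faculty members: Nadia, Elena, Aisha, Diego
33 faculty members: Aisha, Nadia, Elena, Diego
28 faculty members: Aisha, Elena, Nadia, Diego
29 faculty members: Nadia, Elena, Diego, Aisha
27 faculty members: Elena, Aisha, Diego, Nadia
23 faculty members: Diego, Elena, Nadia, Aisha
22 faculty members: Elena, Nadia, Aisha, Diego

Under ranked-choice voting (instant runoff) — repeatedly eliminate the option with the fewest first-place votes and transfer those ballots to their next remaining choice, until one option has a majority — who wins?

Round 1: Diego 49, Nadia 37, Elena 49, Aisha 61. Eliminate Nadia.
Round 2: Diego 49, Elena 86, Aisha 61. Eliminate Diego.
Round 3: Elena 135, Aisha 61. Elena has a majority.

Elena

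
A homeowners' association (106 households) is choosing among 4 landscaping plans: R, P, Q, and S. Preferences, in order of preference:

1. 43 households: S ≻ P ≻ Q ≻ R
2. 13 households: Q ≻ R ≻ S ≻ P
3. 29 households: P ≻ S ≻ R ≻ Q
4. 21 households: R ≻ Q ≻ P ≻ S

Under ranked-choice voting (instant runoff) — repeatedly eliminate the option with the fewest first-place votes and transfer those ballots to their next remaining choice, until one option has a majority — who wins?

Round 1: R 21, P 29, Q 13, S 43. Eliminate Q.
Round 2: R 34, P 29, S 43. Eliminate P.
Round 3: R 34, S 72. S has a majority.

S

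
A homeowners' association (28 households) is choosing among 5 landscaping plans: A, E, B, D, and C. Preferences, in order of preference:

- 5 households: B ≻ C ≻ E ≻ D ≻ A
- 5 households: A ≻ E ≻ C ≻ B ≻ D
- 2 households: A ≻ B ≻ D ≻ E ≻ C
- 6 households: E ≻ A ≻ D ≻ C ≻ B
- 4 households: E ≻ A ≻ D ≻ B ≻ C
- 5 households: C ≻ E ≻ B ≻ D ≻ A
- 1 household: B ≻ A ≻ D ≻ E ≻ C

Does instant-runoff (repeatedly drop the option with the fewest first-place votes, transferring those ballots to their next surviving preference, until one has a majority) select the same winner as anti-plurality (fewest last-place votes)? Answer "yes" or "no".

yes

Instant-runoff — R1 A 7, E 10, B 6, D 0, C 5 (D out); R2 A 7, E 10, B 6, C 5 (C out); R3 A 7, E 15, B 6 (E winner). Winner: E.
Anti-plurality — last-place votes: A 10, E 0, B 6, D 5, C 7. Winner: E.
The two methods agree.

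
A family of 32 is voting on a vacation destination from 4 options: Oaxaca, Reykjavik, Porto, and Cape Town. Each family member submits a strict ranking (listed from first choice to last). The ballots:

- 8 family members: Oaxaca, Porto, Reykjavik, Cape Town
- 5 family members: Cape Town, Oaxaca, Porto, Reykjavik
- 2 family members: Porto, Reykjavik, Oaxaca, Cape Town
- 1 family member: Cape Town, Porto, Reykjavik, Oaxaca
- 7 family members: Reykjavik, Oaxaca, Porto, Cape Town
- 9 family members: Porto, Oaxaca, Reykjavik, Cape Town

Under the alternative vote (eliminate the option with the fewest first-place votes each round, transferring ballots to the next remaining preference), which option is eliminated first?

Round 1: Oaxaca 8, Reykjavik 7, Porto 11, Cape Town 6. Eliminate Cape Town.

Cape Town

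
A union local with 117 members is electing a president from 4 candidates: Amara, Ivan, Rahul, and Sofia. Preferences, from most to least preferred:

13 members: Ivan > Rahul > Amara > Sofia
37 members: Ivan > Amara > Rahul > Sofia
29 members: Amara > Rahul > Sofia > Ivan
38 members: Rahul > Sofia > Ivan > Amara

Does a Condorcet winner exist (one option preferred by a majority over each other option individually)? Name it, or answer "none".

none

Checking pairwise contests:
Ivan beats Amara 88–29.
Rahul beats Ivan 67–50.
Amara beats Rahul 66–51.
Amara beats Sofia 79–38.
Every option loses at least one head-to-head, so there is no Condorcet winner.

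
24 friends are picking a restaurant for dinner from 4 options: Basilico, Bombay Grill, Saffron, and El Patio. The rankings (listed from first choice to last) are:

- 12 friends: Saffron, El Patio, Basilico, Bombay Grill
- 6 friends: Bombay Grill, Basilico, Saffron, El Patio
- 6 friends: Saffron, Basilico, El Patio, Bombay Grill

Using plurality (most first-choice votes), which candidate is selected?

Saffron

First-place votes: Basilico 0, Bombay Grill 6, Saffron 18, El Patio 0.
Saffron has the most first-place votes.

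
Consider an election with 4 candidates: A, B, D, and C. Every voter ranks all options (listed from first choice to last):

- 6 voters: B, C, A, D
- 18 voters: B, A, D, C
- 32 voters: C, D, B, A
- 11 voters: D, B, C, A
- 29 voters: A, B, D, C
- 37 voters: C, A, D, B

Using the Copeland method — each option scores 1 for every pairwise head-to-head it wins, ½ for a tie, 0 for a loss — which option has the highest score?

C

A: beats D; loses to B and C → score 1.
B: beats A; loses to D and C → score 1.
D: beats B; loses to A and C → score 1.
C: beats A, B, and D → score 3.
C has the best pairwise record.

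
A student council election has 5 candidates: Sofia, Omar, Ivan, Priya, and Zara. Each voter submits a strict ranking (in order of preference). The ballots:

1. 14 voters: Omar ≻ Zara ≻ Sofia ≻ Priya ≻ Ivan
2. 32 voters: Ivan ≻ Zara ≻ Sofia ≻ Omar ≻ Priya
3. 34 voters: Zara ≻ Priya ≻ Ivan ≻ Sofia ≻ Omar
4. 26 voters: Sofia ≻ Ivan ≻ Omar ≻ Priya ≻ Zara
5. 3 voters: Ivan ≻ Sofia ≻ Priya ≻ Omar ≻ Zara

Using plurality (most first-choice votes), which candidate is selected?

Ivan

First-place votes: Sofia 26, Omar 14, Ivan 35, Priya 0, Zara 34.
Ivan has the most first-place votes.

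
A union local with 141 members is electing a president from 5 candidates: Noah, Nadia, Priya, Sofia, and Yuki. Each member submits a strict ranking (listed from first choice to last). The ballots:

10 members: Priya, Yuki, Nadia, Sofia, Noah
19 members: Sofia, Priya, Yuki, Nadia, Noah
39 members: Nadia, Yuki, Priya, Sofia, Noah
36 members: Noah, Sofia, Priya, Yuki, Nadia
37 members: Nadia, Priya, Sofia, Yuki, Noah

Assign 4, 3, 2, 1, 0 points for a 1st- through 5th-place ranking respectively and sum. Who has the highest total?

Priya

Noah: 10·0 + 19·0 + 39·0 + 36·4 + 37·0 = 144
Nadia: 10·2 + 19·1 + 39·4 + 36·0 + 37·4 = 343
Priya: 10·4 + 19·3 + 39·2 + 36·2 + 37·3 = 358
Sofia: 10·1 + 19·4 + 39·1 + 36·3 + 37·2 = 307
Yuki: 10·3 + 19·2 + 39·3 + 36·1 + 37·1 = 258
Priya has the highest Borda score (358).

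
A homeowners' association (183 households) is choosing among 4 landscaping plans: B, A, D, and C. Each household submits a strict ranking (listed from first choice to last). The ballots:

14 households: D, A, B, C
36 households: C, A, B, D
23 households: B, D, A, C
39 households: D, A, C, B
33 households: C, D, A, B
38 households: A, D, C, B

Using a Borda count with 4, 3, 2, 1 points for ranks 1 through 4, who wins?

B: 14·2 + 36·2 + 23·4 + 39·1 + 33·1 + 38·1 = 302
A: 14·3 + 36·3 + 23·2 + 39·3 + 33·2 + 38·4 = 531
D: 14·4 + 36·1 + 23·3 + 39·4 + 33·3 + 38·3 = 530
C: 14·1 + 36·4 + 23·1 + 39·2 + 33·4 + 38·2 = 467
A has the highest Borda score (531).

A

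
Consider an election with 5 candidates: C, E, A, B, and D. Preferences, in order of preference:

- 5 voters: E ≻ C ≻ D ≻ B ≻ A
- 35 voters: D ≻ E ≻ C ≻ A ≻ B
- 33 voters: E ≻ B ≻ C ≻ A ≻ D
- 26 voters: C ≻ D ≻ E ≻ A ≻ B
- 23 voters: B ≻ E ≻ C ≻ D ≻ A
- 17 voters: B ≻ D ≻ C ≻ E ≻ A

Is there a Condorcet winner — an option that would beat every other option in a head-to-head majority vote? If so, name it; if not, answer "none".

none

Checking pairwise contests:
E beats C 96–43.
D beats E 78–61.
C beats A 139–0.
E beats B 99–40.
C beats D 87–52.
Every option loses at least one head-to-head, so there is no Condorcet winner.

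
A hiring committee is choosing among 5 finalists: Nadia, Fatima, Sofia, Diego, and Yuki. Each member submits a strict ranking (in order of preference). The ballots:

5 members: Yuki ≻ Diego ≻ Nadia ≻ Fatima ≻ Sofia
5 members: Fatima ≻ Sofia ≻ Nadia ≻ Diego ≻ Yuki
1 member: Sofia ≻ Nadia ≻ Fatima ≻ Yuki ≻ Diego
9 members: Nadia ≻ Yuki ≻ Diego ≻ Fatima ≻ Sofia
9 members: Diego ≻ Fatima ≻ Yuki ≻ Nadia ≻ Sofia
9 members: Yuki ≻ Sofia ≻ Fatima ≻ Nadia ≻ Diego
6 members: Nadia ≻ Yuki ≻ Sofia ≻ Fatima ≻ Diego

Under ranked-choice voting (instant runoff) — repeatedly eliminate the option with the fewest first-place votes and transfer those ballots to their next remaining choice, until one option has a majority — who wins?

Yuki

Round 1: Nadia 15, Fatima 5, Sofia 1, Diego 9, Yuki 14. Eliminate Sofia.
Round 2: Nadia 16, Fatima 5, Diego 9, Yuki 14. Eliminate Fatima.
Round 3: Nadia 21, Diego 9, Yuki 14. Eliminate Diego.
Round 4: Nadia 21, Yuki 23. Yuki has a majority.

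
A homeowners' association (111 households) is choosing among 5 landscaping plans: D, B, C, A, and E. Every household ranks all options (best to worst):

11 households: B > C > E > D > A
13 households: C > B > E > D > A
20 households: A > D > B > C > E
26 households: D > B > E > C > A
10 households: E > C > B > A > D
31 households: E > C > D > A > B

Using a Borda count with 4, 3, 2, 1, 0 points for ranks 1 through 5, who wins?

E

D: 11·1 + 13·1 + 20·3 + 26·4 + 10·0 + 31·2 = 250
B: 11·4 + 13·3 + 20·2 + 26·3 + 10·2 + 31·0 = 221
C: 11·3 + 13·4 + 20·1 + 26·1 + 10·3 + 31·3 = 254
A: 11·0 + 13·0 + 20·4 + 26·0 + 10·1 + 31·1 = 121
E: 11·2 + 13·2 + 20·0 + 26·2 + 10·4 + 31·4 = 264
E has the highest Borda score (264).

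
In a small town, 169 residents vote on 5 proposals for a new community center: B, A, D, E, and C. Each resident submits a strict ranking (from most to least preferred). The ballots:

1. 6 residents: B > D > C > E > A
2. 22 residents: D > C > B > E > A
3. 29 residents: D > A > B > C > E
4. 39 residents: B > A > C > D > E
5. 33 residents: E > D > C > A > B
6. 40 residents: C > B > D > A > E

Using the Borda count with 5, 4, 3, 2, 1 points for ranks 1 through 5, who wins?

D

B: 6·5 + 22·3 + 29·3 + 39·5 + 33·1 + 40·4 = 571
A: 6·1 + 22·1 + 29·4 + 39·4 + 33·2 + 40·2 = 446
D: 6·4 + 22·5 + 29·5 + 39·2 + 33·4 + 40·3 = 609
E: 6·2 + 22·2 + 29·1 + 39·1 + 33·5 + 40·1 = 329
C: 6·3 + 22·4 + 29·2 + 39·3 + 33·3 + 40·5 = 580
D has the highest Borda score (609).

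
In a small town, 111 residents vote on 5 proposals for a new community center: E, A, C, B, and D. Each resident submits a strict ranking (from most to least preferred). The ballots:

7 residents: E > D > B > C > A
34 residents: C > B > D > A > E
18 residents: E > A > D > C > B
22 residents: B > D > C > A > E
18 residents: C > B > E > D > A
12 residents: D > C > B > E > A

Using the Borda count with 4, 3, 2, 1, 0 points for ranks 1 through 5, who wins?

C

E: 7·4 + 34·0 + 18·4 + 22·0 + 18·2 + 12·1 = 148
A: 7·0 + 34·1 + 18·3 + 22·1 + 18·0 + 12·0 = 110
C: 7·1 + 34·4 + 18·1 + 22·2 + 18·4 + 12·3 = 313
B: 7·2 + 34·3 + 18·0 + 22·4 + 18·3 + 12·2 = 282
D: 7·3 + 34·2 + 18·2 + 22·3 + 18·1 + 12·4 = 257
C has the highest Borda score (313).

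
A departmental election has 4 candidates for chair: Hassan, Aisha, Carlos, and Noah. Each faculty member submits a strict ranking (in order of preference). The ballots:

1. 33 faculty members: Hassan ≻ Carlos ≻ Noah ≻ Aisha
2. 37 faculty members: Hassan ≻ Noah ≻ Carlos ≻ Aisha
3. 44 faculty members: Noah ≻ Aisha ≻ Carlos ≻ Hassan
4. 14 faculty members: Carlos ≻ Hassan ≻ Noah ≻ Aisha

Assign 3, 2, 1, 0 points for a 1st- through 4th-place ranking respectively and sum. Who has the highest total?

Hassan: 33·3 + 37·3 + 44·0 + 14·2 = 238
Aisha: 33·0 + 37·0 + 44·2 + 14·0 = 88
Carlos: 33·2 + 37·1 + 44·1 + 14·3 = 189
Noah: 33·1 + 37·2 + 44·3 + 14·1 = 253
Noah has the highest Borda score (253).

Noah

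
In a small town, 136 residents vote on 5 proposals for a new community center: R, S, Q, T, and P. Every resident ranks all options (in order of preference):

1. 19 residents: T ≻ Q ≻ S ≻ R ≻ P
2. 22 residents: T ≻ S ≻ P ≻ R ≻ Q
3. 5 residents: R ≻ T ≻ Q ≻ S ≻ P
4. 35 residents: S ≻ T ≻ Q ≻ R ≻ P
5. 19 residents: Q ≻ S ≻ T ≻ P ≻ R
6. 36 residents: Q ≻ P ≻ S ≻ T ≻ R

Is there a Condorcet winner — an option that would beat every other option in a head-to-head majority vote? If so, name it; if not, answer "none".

none

Checking pairwise contests:
S beats R 131–5.
Q beats S 79–57.
T beats Q 81–55.
S beats T 90–46.
S beats P 100–36.
Every option loses at least one head-to-head, so there is no Condorcet winner.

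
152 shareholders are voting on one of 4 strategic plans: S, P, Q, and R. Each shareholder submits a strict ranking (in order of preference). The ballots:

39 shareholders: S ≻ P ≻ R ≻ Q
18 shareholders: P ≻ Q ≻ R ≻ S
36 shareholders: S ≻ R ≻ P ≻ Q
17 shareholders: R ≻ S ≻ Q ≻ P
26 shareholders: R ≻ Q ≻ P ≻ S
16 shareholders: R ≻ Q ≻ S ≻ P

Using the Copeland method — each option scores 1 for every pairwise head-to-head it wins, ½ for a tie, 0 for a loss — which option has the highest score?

S: beats P and Q; loses to R → score 2.
P: beats Q; loses to S and R → score 1.
Q: loses to S, P, and R → score 0.
R: beats S, P, and Q → score 3.
R has the best pairwise record.

R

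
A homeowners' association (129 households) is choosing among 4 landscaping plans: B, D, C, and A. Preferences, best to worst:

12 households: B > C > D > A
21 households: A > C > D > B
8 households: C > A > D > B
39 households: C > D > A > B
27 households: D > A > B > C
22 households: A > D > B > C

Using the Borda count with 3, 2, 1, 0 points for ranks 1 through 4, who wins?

B: 12·3 + 21·0 + 8·0 + 39·0 + 27·1 + 22·1 = 85
D: 12·1 + 21·1 + 8·1 + 39·2 + 27·3 + 22·2 = 244
C: 12·2 + 21·2 + 8·3 + 39·3 + 27·0 + 22·0 = 207
A: 12·0 + 21·3 + 8·2 + 39·1 + 27·2 + 22·3 = 238
D has the highest Borda score (244).

D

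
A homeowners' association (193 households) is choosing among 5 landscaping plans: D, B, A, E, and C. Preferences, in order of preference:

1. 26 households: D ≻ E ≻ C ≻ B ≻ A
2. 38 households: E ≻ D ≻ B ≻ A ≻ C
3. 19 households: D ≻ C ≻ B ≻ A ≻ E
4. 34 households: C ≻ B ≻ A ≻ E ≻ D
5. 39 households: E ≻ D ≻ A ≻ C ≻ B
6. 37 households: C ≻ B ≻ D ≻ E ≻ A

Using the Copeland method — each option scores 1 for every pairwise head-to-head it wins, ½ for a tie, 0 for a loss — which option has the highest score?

E

D: beats B, A, and C; loses to E → score 3.
B: beats A; loses to D, E, and C → score 1.
A: loses to D, B, E, and C → score 0.
E: beats D, B, A, and C → score 4.
C: beats B and A; loses to D and E → score 2.
E has the best pairwise record.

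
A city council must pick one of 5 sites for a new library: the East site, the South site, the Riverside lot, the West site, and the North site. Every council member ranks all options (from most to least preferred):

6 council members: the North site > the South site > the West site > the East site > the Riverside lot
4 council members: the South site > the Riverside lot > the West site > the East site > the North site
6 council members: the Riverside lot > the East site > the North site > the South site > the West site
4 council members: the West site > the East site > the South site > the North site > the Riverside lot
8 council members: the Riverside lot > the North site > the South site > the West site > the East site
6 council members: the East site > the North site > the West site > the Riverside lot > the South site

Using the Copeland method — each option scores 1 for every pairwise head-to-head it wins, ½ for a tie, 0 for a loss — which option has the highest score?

the Riverside lot

the East site: beats the North site; loses to the South site, the Riverside lot, and the West site → score 1.
the South site: beats the East site and the West site; loses to the Riverside lot and the North site → score 2.
the Riverside lot: beats the East site, the South site, the West site, and the North site → score 4.
the West site: beats the East site; loses to the South site, the Riverside lot, and the North site → score 1.
the North site: beats the South site and the West site; loses to the East site and the Riverside lot → score 2.
the Riverside lot has the best pairwise record.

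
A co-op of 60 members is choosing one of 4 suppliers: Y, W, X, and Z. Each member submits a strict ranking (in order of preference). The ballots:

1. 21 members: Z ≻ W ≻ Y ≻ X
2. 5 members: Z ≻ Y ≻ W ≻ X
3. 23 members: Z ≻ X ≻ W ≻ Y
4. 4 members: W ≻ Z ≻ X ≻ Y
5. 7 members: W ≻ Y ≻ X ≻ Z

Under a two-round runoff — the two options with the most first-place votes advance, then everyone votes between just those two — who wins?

Z

Round 1 first-place votes: Y 0, W 11, X 0, Z 49.
Z and W advance.
Runoff: Z is preferred to W by 49 voters; W by 11.
Z wins the runoff.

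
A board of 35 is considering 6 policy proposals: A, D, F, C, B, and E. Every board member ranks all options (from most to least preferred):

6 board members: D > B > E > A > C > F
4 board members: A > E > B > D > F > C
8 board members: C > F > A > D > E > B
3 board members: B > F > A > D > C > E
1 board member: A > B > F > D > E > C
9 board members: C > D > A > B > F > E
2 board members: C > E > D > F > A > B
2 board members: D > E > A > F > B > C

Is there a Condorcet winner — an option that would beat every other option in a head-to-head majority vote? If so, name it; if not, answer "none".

C

C vs A: 19–16 for C.
C vs D: 19–16 for C.
C vs F: 25–10 for C.
C vs B: 19–16 for C.
C vs E: 22–13 for C.
C beats every other option head-to-head.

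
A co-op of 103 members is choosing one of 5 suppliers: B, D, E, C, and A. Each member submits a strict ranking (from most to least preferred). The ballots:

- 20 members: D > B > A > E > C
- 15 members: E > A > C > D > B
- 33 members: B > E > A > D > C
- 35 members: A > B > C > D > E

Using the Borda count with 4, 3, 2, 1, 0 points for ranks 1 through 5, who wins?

B

B: 20·3 + 15·0 + 33·4 + 35·3 = 297
D: 20·4 + 15·1 + 33·1 + 35·1 = 163
E: 20·1 + 15·4 + 33·3 + 35·0 = 179
C: 20·0 + 15·2 + 33·0 + 35·2 = 100
A: 20·2 + 15·3 + 33·2 + 35·4 = 291
B has the highest Borda score (297).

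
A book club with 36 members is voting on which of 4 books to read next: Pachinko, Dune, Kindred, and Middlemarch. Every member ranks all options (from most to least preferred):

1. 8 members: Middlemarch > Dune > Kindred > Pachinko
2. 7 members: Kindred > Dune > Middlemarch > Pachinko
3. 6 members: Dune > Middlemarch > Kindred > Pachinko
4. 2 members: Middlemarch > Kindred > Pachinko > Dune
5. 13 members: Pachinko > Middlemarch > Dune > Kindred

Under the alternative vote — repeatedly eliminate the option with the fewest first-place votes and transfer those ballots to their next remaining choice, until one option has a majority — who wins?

Middlemarch

Round 1: Pachinko 13, Dune 6, Kindred 7, Middlemarch 10. Eliminate Dune.
Round 2: Pachinko 13, Kindred 7, Middlemarch 16. Eliminate Kindred.
Round 3: Pachinko 13, Middlemarch 23. Middlemarch has a majority.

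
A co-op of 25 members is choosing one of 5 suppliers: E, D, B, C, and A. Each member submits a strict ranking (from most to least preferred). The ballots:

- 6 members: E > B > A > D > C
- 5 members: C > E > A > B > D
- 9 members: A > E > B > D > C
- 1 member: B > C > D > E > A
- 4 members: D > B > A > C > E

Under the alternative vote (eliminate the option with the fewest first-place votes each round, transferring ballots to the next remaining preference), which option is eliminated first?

Round 1: E 6, D 4, B 1, C 5, A 9. Eliminate B.

B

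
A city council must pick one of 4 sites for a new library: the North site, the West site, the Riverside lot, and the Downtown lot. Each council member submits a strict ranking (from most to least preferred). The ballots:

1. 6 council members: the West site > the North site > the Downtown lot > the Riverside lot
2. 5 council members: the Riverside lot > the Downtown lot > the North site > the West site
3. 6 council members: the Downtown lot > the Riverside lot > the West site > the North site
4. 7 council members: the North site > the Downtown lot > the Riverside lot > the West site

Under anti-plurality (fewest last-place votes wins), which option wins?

Last-place votes: the North site 6, the West site 12, the Riverside lot 6, the Downtown lot 0.
the Downtown lot is ranked last by the fewest voters, so the Downtown lot wins.

the Downtown lot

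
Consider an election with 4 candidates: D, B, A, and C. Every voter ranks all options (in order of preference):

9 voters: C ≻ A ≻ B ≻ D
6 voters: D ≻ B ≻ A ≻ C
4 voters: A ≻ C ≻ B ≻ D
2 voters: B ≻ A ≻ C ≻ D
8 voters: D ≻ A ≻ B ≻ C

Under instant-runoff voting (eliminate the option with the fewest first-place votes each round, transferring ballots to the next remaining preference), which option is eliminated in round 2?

A

Round 1: D 14, B 2, A 4, C 9. Eliminate B.
Round 2: D 14, A 6, C 9. Eliminate A.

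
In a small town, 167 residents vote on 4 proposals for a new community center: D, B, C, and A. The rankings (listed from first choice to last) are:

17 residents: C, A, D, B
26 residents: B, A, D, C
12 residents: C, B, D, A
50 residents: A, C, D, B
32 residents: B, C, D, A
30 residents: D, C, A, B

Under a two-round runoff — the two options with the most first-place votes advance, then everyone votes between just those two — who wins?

A

Round 1 first-place votes: D 30, B 58, C 29, A 50.
B and A advance.
Runoff: B is preferred to A by 70 voters; A by 97.
A wins the runoff.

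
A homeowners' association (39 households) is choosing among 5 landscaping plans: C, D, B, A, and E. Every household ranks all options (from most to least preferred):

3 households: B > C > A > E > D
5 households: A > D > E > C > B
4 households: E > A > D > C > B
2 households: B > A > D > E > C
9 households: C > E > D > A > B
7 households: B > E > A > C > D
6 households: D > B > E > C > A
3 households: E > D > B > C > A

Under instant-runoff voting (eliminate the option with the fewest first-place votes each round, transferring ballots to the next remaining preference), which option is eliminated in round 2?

E

Round 1: C 9, D 6, B 12, A 5, E 7. Eliminate A.
Round 2: C 9, D 11, B 12, E 7. Eliminate E.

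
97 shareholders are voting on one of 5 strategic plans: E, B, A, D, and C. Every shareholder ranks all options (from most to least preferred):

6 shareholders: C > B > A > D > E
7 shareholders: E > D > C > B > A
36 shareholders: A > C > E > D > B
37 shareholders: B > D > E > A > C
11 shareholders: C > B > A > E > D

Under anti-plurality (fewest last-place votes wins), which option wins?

Last-place votes: E 6, B 36, A 7, D 11, C 37.
E is ranked last by the fewest voters, so E wins.

E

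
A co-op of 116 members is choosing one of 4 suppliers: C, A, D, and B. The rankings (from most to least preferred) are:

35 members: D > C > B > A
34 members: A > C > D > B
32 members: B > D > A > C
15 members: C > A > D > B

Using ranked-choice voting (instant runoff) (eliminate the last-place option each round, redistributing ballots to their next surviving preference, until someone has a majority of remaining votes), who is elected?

D

Round 1: C 15, A 34, D 35, B 32. Eliminate C.
Round 2: A 49, D 35, B 32. Eliminate B.
Round 3: A 49, D 67. D has a majority.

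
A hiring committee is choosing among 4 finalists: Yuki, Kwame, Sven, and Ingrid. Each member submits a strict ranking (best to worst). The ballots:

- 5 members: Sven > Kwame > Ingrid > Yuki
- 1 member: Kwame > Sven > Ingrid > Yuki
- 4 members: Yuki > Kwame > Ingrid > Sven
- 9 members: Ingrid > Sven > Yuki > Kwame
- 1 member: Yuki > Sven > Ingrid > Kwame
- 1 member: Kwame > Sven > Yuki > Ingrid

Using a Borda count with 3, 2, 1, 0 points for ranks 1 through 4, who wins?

Yuki: 5·0 + 1·0 + 4·3 + 9·1 + 1·3 + 1·1 = 25
Kwame: 5·2 + 1·3 + 4·2 + 9·0 + 1·0 + 1·3 = 24
Sven: 5·3 + 1·2 + 4·0 + 9·2 + 1·2 + 1·2 = 39
Ingrid: 5·1 + 1·1 + 4·1 + 9·3 + 1·1 + 1·0 = 38
Sven has the highest Borda score (39).

Sven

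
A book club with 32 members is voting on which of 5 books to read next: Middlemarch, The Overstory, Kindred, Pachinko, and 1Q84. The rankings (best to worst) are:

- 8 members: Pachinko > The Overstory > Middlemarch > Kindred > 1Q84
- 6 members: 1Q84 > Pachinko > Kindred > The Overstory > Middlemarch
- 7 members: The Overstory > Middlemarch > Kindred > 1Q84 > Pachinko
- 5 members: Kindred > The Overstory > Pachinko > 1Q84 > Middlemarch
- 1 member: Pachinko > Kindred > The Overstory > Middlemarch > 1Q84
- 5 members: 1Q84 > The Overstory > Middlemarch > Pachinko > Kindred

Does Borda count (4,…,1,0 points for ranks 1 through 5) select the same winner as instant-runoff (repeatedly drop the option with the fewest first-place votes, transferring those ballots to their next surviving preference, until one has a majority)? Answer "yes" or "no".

Borda — scores: Middlemarch 48, The Overstory 90, Kindred 57, Pachinko 69, 1Q84 56. Winner: The Overstory.
Instant-runoff — R1 Middlemarch 0, The Overstory 7, Kindred 5, Pachinko 9, 1Q84 11 (Middlemarch out); R2 The Overstory 7, Kindred 5, Pachinko 9, 1Q84 11 (Kindred out); R3 The Overstory 12, Pachinko 9, 1Q84 11 (Pachinko out); R4 The Overstory 21, 1Q84 11 (The Overstory winner). Winner: The Overstory.
The two methods agree.

yes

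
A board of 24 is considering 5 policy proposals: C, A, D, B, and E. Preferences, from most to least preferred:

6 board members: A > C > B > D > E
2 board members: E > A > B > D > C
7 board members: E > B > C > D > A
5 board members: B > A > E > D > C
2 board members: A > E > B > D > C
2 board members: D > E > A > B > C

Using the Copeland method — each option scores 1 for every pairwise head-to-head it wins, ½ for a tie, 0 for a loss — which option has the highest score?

C: beats D; loses to A, B, and E → score 1.
A: beats C, D, and E; ties B → score 3.5.
D: loses to C, A, B, and E → score 0.
B: beats C and D; ties A; loses to E → score 2.5.
E: beats C, D, and B; loses to A → score 3.
A has the best pairwise record.

A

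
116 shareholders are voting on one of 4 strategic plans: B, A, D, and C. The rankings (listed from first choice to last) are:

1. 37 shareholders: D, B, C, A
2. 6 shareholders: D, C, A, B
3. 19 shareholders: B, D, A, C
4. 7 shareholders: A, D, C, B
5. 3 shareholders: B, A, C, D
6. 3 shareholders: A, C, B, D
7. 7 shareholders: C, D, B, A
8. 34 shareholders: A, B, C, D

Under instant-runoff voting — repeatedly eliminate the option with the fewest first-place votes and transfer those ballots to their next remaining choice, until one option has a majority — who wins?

D

Round 1: B 22, A 44, D 43, C 7. Eliminate C.
Round 2: B 22, A 44, D 50. Eliminate B.
Round 3: A 47, D 69. D has a majority.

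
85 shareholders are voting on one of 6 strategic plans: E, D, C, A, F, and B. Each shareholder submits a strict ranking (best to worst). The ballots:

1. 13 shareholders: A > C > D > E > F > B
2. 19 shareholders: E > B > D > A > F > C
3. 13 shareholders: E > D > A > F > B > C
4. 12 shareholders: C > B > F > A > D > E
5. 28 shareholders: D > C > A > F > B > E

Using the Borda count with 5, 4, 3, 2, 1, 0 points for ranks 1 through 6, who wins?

D

E: 13·2 + 19·5 + 13·5 + 12·0 + 28·0 = 186
D: 13·3 + 19·3 + 13·4 + 12·1 + 28·5 = 300
C: 13·4 + 19·0 + 13·0 + 12·5 + 28·4 = 224
A: 13·5 + 19·2 + 13·3 + 12·2 + 28·3 = 250
F: 13·1 + 19·1 + 13·2 + 12·3 + 28·2 = 150
B: 13·0 + 19·4 + 13·1 + 12·4 + 28·1 = 165
D has the highest Borda score (300).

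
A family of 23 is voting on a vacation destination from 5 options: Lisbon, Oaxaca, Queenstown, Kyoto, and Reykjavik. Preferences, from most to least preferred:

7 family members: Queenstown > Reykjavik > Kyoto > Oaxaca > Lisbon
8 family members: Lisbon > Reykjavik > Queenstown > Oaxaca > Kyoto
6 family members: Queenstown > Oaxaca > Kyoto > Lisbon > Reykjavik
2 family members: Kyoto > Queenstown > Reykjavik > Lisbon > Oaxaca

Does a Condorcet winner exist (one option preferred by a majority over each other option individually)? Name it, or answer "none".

Queenstown

Queenstown vs Lisbon: 15–8 for Queenstown.
Queenstown vs Oaxaca: 23–0 for Queenstown.
Queenstown vs Kyoto: 21–2 for Queenstown.
Queenstown vs Reykjavik: 15–8 for Queenstown.
Queenstown beats every other option head-to-head.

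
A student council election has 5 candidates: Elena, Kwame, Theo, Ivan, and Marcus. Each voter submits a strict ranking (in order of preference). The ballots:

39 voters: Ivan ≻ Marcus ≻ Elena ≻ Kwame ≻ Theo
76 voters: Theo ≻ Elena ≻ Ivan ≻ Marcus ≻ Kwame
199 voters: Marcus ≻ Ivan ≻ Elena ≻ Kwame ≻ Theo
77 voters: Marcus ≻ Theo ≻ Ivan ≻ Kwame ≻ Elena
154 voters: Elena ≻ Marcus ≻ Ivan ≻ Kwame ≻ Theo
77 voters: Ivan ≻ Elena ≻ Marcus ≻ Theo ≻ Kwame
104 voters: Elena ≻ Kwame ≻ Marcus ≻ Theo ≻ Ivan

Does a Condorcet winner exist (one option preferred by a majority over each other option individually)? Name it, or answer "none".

none

Checking pairwise contests:
Ivan beats Elena 392–334.
Elena beats Kwame 649–77.
Elena beats Theo 573–153.
Marcus beats Ivan 534–192.
Elena beats Marcus 411–315.
Every option loses at least one head-to-head, so there is no Condorcet winner.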